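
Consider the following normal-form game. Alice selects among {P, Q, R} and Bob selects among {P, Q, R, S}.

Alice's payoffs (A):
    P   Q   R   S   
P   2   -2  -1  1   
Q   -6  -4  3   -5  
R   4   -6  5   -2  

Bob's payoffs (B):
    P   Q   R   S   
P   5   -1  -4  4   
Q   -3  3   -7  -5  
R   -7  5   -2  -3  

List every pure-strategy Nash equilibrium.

There is no pure-strategy Nash equilibrium

Find each player's best response to every opponent strategy; NE are the intersections.
Alice's best responses — vs P: R (payoff 4); vs Q: P (payoff -2); vs R: R (payoff 5); vs S: P (payoff 1).
Bob's best responses — vs P: P (payoff 5); vs Q: Q (payoff 3); vs R: Q (payoff 5).
No cell has both players best-responding. For instance, Alice's best reply to S is P, but against P Bob prefers P over S.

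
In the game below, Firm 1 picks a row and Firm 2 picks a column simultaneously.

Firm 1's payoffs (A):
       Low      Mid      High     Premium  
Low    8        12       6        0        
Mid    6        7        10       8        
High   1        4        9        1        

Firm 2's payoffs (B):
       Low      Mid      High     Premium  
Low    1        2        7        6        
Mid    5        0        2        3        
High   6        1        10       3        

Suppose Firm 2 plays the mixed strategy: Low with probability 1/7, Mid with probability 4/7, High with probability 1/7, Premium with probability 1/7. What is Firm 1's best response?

Compute Firm 1's expected payoff from each pure strategy against the given mix.
Low: (1/7)·8 + (4/7)·12 + (1/7)·6 + (1/7)·0 = 62/7
Mid: (1/7)·6 + (4/7)·7 + (1/7)·10 + (1/7)·8 = 52/7
High: (1/7)·1 + (4/7)·4 + (1/7)·9 + (1/7)·1 = 27/7
Highest expected payoff is 62/7, from Low.

Low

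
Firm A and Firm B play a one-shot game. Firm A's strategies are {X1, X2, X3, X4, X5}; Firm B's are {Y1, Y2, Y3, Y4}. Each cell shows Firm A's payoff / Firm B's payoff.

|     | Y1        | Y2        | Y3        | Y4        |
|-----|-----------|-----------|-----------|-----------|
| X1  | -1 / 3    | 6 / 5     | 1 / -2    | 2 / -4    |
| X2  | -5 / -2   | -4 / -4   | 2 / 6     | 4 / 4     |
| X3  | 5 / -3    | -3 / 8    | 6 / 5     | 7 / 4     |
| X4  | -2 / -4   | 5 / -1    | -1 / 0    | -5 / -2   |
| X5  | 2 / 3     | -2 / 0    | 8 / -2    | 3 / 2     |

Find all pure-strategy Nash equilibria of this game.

(X1, Y2)

A profile is a Nash equilibrium when each player is best-responding to the other.
Firm A's best responses — vs Y1: X3 (payoff 5); vs Y2: X1 (payoff 6); vs Y3: X5 (payoff 8); vs Y4: X3 (payoff 7).
Firm B's best responses — vs X1: Y2 (payoff 5); vs X2: Y3 (payoff 6); vs X3: Y2 (payoff 8); vs X4: Y3 (payoff 0); vs X5: Y1 (payoff 3).
The only mutual best response is (X1, Y2); neither player gains by switching there.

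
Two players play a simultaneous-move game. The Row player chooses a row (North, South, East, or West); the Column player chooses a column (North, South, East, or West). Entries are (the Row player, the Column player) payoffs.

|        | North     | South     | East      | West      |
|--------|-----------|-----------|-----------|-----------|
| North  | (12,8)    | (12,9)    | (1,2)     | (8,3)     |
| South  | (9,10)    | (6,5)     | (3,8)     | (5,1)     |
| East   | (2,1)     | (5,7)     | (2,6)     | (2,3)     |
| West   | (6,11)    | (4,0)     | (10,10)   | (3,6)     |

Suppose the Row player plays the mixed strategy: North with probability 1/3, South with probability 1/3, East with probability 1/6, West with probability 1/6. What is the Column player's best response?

Compute the Column player's expected payoff from each pure strategy against the given mix.
North: (1/3)·8 + (1/3)·10 + (1/6)·1 + (1/6)·11 = 8
South: (1/3)·9 + (1/3)·5 + (1/6)·7 + (1/6)·0 = 35/6
East: (1/3)·2 + (1/3)·8 + (1/6)·6 + (1/6)·10 = 6
West: (1/3)·3 + (1/3)·1 + (1/6)·3 + (1/6)·6 = 17/6
Highest expected payoff is 8, from North.

North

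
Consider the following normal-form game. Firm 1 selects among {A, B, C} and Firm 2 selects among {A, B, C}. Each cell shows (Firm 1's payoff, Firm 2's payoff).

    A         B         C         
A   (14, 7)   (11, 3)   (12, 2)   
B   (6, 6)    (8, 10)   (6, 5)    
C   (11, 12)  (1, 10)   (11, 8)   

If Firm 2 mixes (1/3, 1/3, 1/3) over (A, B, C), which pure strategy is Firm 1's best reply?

Compute Firm 1's expected payoff from each pure strategy against the given mix.
A: (1/3)·14 + (1/3)·11 + (1/3)·12 = 37/3
B: (1/3)·6 + (1/3)·8 + (1/3)·6 = 20/3
C: (1/3)·11 + (1/3)·1 + (1/3)·11 = 23/3
Highest expected payoff is 37/3, from A.

A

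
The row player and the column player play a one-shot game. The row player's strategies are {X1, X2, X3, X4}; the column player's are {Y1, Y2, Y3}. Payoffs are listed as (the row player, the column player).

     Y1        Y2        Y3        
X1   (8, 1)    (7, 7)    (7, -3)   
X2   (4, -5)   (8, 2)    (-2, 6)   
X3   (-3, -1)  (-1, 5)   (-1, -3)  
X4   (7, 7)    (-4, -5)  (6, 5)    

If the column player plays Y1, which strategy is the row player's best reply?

X1

With the column player fixed at Y1, the row player's payoffs are: X1 → 8, X2 → 4, X3 → -3, X4 → 7.
The maximum is 8, achieved by X1.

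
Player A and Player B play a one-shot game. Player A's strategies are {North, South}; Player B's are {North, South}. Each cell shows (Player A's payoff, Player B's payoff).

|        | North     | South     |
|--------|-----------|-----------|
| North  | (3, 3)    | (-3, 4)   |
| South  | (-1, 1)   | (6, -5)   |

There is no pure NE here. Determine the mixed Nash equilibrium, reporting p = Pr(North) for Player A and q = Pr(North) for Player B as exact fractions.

p = 6/7, q = 9/13

Each player's mixing probability is pinned down by making the *other* player indifferent.
Player B indifferent between North and South: p·3 + (1−p)·1 = p·4 + (1−p)·(-5) ⟹ 1 + 2p = (-5) + 9p ⟹ p = 6/7.
Player A indifferent between North and South: q·3 + (1−q)·(-3) = q·(-1) + (1−q)·6 ⟹ (-3) + 6q = 6 + (-7)q ⟹ q = 9/13.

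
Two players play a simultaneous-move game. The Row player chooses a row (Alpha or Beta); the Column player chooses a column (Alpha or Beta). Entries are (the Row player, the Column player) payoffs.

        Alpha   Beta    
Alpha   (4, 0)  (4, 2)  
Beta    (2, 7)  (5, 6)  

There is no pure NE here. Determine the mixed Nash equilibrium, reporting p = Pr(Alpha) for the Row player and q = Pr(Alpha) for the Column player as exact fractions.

p = 1/3, q = 1/3

In a mixed NE each player is indifferent between their pure strategies, so the opponent's mix sets the indifference.
The Column player indifferent between Alpha and Beta: p·0 + (1−p)·7 = p·2 + (1−p)·6 ⟹ 7 + (-7)p = 6 + (-4)p ⟹ p = 1/3.
The Row player indifferent between Alpha and Beta: q·4 + (1−q)·4 = q·2 + (1−q)·5 ⟹ 4 + 0q = 5 + (-3)q ⟹ q = 1/3.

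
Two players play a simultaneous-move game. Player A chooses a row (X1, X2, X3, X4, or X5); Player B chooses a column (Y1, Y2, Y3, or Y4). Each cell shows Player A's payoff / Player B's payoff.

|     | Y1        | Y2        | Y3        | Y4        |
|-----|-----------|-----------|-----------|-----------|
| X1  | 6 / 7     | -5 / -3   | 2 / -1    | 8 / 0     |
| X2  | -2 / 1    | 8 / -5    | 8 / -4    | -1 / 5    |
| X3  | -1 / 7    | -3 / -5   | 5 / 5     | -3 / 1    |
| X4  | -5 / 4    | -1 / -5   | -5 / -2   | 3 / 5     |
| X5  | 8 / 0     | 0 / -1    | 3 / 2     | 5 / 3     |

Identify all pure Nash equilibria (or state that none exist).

None

Check mutual best responses: a cell is a NE iff neither player can gain by unilaterally deviating.
Player A's best responses — vs Y1: X5 (payoff 8); vs Y2: X2 (payoff 8); vs Y3: X2 (payoff 8); vs Y4: X1 (payoff 8).
Player B's best responses — vs X1: Y1 (payoff 7); vs X2: Y4 (payoff 5); vs X3: Y1 (payoff 7); vs X4: Y4 (payoff 5); vs X5: Y4 (payoff 3).
No cell has both players best-responding. For instance, Player A's best reply to Y3 is X2, but against X2 Player B prefers Y4 over Y3.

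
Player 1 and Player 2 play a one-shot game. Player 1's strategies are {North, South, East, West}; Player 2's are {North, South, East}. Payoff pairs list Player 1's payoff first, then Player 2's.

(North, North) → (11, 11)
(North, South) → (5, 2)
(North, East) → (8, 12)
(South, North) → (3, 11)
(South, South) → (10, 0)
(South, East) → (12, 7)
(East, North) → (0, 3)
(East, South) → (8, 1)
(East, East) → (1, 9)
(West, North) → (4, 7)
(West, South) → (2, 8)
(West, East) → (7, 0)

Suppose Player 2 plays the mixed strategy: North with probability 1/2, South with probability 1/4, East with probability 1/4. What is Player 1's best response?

Compute Player 1's expected payoff from each pure strategy against the given mix.
North: (1/2)·11 + (1/4)·5 + (1/4)·8 = 35/4
South: (1/2)·3 + (1/4)·10 + (1/4)·12 = 7
East: (1/2)·0 + (1/4)·8 + (1/4)·1 = 9/4
West: (1/2)·4 + (1/4)·2 + (1/4)·7 = 17/4
Highest expected payoff is 35/4, from North.

North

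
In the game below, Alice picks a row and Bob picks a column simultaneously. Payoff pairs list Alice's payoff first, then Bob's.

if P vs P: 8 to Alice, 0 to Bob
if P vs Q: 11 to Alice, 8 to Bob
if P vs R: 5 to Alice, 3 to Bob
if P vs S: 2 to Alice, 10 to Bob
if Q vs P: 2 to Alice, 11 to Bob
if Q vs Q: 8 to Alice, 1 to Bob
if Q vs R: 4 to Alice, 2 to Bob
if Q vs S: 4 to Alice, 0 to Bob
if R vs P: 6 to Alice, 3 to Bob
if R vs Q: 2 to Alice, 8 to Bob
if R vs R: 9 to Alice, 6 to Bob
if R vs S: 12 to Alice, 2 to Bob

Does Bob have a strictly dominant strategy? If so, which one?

Check whether one of Bob's strategies beats all alternatives regardless of what the opponent does.
P is not dominant: against P, Q gives 8 > 0.
Q is not dominant: against P, S gives 10 > 8.
R is not dominant: against P, Q gives 8 > 3.
S is not dominant: against Q, P gives 11 > 0.
No single strategy is best against every opponent action.

No strictly dominant strategy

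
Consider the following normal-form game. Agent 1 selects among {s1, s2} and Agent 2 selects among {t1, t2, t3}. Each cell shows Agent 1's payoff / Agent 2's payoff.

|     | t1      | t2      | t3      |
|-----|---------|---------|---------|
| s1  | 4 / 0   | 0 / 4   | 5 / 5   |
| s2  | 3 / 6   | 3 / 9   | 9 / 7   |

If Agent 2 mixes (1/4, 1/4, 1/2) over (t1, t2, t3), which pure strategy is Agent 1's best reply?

s2

Agent 1's best reply maximizes expected payoff against the mix.
s1: (1/4)·4 + (1/4)·0 + (1/2)·5 = 7/2
s2: (1/4)·3 + (1/4)·3 + (1/2)·9 = 6
Highest expected payoff is 6, from s2.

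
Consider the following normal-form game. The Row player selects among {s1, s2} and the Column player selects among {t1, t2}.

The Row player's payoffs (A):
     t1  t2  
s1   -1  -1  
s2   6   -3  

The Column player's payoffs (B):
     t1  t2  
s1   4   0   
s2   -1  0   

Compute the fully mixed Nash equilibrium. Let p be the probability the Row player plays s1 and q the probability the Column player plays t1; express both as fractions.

p = 1/5, q = 2/9

Each player's mixing probability is pinned down by making the *other* player indifferent.
The Column player indifferent between t1 and t2: p·4 + (1−p)·(-1) = p·0 + (1−p)·0 ⟹ (-1) + 5p = 0 + 0p ⟹ p = 1/5.
The Row player indifferent between s1 and s2: q·(-1) + (1−q)·(-1) = q·6 + (1−q)·(-3) ⟹ (-1) + 0q = (-3) + 9q ⟹ q = 2/9.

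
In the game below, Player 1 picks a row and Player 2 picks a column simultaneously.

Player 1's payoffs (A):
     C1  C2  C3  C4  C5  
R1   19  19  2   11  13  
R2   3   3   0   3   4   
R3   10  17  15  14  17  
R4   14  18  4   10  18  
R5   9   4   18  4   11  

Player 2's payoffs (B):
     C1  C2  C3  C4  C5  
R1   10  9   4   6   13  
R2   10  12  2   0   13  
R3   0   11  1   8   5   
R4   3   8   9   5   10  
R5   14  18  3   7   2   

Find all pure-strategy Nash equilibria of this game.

Check mutual best responses: a cell is a NE iff neither player can gain by unilaterally deviating.
Player 1's best responses — vs C1: R1 (payoff 19); vs C2: R1 (payoff 19); vs C3: R5 (payoff 18); vs C4: R3 (payoff 14); vs C5: R4 (payoff 18).
Player 2's best responses — vs R1: C5 (payoff 13); vs R2: C5 (payoff 13); vs R3: C2 (payoff 11); vs R4: C5 (payoff 10); vs R5: C2 (payoff 18).
The only mutual best response is (R4, C5); neither player gains by switching there.

(R4, C5)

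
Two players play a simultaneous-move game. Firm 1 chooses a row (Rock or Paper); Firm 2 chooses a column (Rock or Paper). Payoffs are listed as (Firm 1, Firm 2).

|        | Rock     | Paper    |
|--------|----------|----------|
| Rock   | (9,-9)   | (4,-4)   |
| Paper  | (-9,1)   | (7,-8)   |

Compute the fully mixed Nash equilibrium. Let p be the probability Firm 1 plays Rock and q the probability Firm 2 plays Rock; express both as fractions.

p = 9/14, q = 1/7

In a mixed NE each player is indifferent between their pure strategies, so the opponent's mix sets the indifference.
Firm 2 indifferent between Rock and Paper: p·(-9) + (1−p)·1 = p·(-4) + (1−p)·(-8) ⟹ 1 + (-10)p = (-8) + 4p ⟹ p = 9/14.
Firm 1 indifferent between Rock and Paper: q·9 + (1−q)·4 = q·(-9) + (1−q)·7 ⟹ 4 + 5q = 7 + (-16)q ⟹ q = 1/7.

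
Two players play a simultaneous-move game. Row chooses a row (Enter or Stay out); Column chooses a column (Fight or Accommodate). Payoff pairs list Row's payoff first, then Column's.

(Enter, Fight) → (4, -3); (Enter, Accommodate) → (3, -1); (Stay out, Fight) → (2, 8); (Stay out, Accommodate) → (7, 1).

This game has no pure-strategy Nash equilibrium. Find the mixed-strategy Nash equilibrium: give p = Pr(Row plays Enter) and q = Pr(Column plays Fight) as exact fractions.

In a mixed NE each player is indifferent between their pure strategies, so the opponent's mix sets the indifference.
Column indifferent between Fight and Accommodate: p·(-3) + (1−p)·8 = p·(-1) + (1−p)·1 ⟹ 8 + (-11)p = 1 + (-2)p ⟹ p = 7/9.
Row indifferent between Enter and Stay out: q·4 + (1−q)·3 = q·2 + (1−q)·7 ⟹ 3 + 1q = 7 + (-5)q ⟹ q = 2/3.

p = 7/9, q = 2/3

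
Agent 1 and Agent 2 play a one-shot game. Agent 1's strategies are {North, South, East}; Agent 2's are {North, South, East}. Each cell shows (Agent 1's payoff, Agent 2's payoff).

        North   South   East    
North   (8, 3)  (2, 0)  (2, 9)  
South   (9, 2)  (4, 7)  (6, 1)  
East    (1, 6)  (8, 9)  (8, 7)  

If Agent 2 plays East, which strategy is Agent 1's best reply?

With Agent 2 fixed at East, Agent 1's payoffs are: North → 2, South → 6, East → 8.
The maximum is 8, achieved by East.

East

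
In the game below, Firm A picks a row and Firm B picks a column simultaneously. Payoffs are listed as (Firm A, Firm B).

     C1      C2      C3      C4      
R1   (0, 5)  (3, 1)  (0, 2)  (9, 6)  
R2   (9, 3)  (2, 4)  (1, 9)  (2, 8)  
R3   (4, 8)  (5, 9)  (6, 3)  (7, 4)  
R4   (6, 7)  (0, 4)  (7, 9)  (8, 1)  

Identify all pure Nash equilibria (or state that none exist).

Check mutual best responses: a cell is a NE iff neither player can gain by unilaterally deviating.
Firm A's best responses — vs C1: R2 (payoff 9); vs C2: R3 (payoff 5); vs C3: R4 (payoff 7); vs C4: R1 (payoff 9).
Firm B's best responses — vs R1: C4 (payoff 6); vs R2: C3 (payoff 9); vs R3: C2 (payoff 9); vs R4: C3 (payoff 9).
Mutual best responses occur at (R1, C4), (R3, C2), and (R4, C3); at each, neither player gains by switching.

(R1, C4), (R3, C2), and (R4, C3)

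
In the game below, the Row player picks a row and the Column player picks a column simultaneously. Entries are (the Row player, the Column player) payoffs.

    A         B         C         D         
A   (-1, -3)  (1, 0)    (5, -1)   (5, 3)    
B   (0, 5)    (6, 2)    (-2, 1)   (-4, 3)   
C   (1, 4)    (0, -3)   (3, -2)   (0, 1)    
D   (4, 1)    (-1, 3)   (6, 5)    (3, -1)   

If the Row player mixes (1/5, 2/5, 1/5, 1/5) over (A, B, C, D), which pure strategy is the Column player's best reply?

Compute the Column player's expected payoff from each pure strategy against the given mix.
A: (1/5)·(-3) + (2/5)·5 + (1/5)·4 + (1/5)·1 = 12/5
B: (1/5)·0 + (2/5)·2 + (1/5)·(-3) + (1/5)·3 = 4/5
C: (1/5)·(-1) + (2/5)·1 + (1/5)·(-2) + (1/5)·5 = 4/5
D: (1/5)·3 + (2/5)·3 + (1/5)·1 + (1/5)·(-1) = 9/5
Highest expected payoff is 12/5, from A.

A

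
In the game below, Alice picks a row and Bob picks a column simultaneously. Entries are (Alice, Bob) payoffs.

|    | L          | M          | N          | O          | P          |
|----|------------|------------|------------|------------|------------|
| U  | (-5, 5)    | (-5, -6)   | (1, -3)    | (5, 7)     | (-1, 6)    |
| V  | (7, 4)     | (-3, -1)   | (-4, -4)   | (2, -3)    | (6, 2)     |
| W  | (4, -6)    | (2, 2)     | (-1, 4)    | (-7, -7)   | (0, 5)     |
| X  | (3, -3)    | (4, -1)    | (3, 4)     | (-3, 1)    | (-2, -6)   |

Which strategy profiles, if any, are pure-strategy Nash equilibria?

Check mutual best responses: a cell is a NE iff neither player can gain by unilaterally deviating.
Alice's best responses — vs L: V (payoff 7); vs M: X (payoff 4); vs N: X (payoff 3); vs O: U (payoff 5); vs P: V (payoff 6).
Bob's best responses — vs U: O (payoff 7); vs V: L (payoff 4); vs W: P (payoff 5); vs X: N (payoff 4).
Mutual best responses occur at (U, O), (V, L), and (X, N); at each, neither player gains by switching.

(U, O), (V, L), and (X, N)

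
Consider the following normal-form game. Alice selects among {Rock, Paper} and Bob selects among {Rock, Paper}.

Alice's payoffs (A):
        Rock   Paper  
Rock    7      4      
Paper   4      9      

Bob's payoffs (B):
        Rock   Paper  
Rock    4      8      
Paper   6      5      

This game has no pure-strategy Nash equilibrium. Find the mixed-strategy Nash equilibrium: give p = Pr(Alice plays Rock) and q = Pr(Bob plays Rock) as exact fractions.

Each player's mixing probability is pinned down by making the *other* player indifferent.
Bob indifferent between Rock and Paper: p·4 + (1−p)·6 = p·8 + (1−p)·5 ⟹ 6 + (-2)p = 5 + 3p ⟹ p = 1/5.
Alice indifferent between Rock and Paper: q·7 + (1−q)·4 = q·4 + (1−q)·9 ⟹ 4 + 3q = 9 + (-5)q ⟹ q = 5/8.

p = 1/5, q = 5/8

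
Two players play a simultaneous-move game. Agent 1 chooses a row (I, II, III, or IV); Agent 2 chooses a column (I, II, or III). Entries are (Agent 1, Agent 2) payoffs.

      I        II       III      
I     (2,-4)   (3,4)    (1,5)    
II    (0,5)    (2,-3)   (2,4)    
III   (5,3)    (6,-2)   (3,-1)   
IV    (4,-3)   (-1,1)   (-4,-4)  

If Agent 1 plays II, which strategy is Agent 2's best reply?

I

With Agent 1 fixed at II, Agent 2's payoffs are: I → 5, II → -3, III → 4.
The maximum is 5, achieved by I.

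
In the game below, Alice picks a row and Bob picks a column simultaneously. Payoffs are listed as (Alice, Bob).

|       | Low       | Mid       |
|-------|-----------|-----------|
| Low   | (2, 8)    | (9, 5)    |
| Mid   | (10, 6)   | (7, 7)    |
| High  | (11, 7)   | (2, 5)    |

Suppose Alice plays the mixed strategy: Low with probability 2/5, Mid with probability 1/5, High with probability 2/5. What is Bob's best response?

Low

Compute Bob's expected payoff from each pure strategy against the given mix.
Low: (2/5)·8 + (1/5)·6 + (2/5)·7 = 36/5
Mid: (2/5)·5 + (1/5)·7 + (2/5)·5 = 27/5
Highest expected payoff is 36/5, from Low.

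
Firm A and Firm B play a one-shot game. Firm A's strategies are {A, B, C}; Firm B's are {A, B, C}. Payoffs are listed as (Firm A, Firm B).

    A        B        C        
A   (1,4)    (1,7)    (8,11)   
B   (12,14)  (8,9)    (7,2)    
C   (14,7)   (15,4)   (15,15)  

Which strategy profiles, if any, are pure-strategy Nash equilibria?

(C, C)

Find each player's best response to every opponent strategy; NE are the intersections.
Firm A's best responses — vs A: C (payoff 14); vs B: C (payoff 15); vs C: C (payoff 15).
Firm B's best responses — vs A: C (payoff 11); vs B: A (payoff 14); vs C: C (payoff 15).
The only mutual best response is (C, C); neither player gains by switching there.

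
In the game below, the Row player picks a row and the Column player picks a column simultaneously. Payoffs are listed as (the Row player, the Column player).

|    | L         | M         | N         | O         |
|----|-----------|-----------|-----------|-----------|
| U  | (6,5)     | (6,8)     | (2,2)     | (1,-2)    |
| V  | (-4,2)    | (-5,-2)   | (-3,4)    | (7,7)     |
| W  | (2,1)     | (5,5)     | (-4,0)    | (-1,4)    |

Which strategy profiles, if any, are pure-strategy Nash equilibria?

(U, M) and (V, O)

Check mutual best responses: a cell is a NE iff neither player can gain by unilaterally deviating.
The Row player's best responses — vs L: U (payoff 6); vs M: U (payoff 6); vs N: U (payoff 2); vs O: V (payoff 7).
The Column player's best responses — vs U: M (payoff 8); vs V: O (payoff 7); vs W: M (payoff 5).
Mutual best responses occur at (U, M) and (V, O); at each, neither player gains by switching.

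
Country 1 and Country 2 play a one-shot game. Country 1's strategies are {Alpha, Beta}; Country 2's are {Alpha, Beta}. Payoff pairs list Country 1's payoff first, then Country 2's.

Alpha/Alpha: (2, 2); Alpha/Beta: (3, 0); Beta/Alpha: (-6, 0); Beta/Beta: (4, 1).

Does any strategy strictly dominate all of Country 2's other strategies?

A strategy is strictly dominant if it gives Country 2 a strictly higher payoff than every other strategy, against every choice by the opponent.
Alpha is not dominant: against Beta, Beta gives 1 > 0.
Beta is not dominant: against Alpha, Alpha gives 2 > 0.
No single strategy is best against every opponent action.

No strictly dominant strategy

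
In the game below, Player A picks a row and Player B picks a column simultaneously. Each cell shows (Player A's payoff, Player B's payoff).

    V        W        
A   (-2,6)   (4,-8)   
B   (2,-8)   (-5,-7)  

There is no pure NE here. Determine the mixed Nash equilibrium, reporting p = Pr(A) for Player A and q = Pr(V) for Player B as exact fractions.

In a mixed NE each player is indifferent between their pure strategies, so the opponent's mix sets the indifference.
Player B indifferent between V and W: p·6 + (1−p)·(-8) = p·(-8) + (1−p)·(-7) ⟹ (-8) + 14p = (-7) + (-1)p ⟹ p = 1/15.
Player A indifferent between A and B: q·(-2) + (1−q)·4 = q·2 + (1−q)·(-5) ⟹ 4 + (-6)q = (-5) + 7q ⟹ q = 9/13.

p = 1/15, q = 9/13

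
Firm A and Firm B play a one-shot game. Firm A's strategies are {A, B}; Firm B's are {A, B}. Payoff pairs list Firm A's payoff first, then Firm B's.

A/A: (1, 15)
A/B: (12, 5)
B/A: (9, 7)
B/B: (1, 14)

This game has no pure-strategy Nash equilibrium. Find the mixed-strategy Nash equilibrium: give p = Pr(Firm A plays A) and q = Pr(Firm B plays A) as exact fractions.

In a mixed NE each player is indifferent between their pure strategies, so the opponent's mix sets the indifference.
Firm B indifferent between A and B: p·15 + (1−p)·7 = p·5 + (1−p)·14 ⟹ 7 + 8p = 14 + (-9)p ⟹ p = 7/17.
Firm A indifferent between A and B: q·1 + (1−q)·12 = q·9 + (1−q)·1 ⟹ 12 + (-11)q = 1 + 8q ⟹ q = 11/19.

p = 7/17, q = 11/19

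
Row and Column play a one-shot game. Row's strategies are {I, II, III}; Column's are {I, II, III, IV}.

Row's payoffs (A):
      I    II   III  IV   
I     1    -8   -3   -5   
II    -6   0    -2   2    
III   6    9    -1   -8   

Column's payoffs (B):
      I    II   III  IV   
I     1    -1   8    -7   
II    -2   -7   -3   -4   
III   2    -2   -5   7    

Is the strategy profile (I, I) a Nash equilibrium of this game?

Holding Column at I: Row gets 1 from I but could get 6 by switching to III. Row has a profitable deviation.

No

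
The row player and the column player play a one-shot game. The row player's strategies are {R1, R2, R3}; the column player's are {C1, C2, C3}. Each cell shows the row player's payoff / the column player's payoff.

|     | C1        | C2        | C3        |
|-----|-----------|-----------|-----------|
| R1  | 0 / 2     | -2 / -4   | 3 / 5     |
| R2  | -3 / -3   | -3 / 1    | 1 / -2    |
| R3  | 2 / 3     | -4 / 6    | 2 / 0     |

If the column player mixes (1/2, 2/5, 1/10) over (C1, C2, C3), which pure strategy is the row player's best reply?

Compute the row player's expected payoff from each pure strategy against the given mix.
R1: (1/2)·0 + (2/5)·(-2) + (1/10)·3 = -1/2
R2: (1/2)·(-3) + (2/5)·(-3) + (1/10)·1 = -13/5
R3: (1/2)·2 + (2/5)·(-4) + (1/10)·2 = -2/5
Highest expected payoff is -2/5, from R3.

R3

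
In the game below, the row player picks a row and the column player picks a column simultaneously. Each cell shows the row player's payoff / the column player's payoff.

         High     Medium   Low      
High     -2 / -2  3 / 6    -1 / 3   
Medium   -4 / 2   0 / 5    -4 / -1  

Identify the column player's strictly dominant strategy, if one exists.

Medium

Check whether one of the column player's strategies beats all alternatives regardless of what the opponent does.
Medium strictly dominates: vs High: 6 > each of {-2, 3}; vs Medium: 5 > each of {2, -1}.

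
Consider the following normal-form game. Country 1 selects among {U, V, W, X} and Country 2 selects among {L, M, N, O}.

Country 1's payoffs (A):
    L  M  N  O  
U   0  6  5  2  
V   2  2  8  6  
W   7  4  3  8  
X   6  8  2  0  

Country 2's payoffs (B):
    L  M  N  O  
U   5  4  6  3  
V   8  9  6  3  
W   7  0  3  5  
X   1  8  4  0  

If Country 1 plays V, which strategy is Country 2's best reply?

With Country 1 fixed at V, Country 2's payoffs are: L → 8, M → 9, N → 6, O → 3.
The maximum is 9, achieved by M.

M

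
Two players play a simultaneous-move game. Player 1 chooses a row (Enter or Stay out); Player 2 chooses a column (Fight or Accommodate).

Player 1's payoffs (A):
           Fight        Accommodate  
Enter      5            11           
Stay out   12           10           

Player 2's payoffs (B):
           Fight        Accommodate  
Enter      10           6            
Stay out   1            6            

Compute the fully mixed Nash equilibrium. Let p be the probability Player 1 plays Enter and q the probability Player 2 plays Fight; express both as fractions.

p = 5/9, q = 1/8

Each player's mixing probability is pinned down by making the *other* player indifferent.
Player 2 indifferent between Fight and Accommodate: p·10 + (1−p)·1 = p·6 + (1−p)·6 ⟹ 1 + 9p = 6 + 0p ⟹ p = 5/9.
Player 1 indifferent between Enter and Stay out: q·5 + (1−q)·11 = q·12 + (1−q)·10 ⟹ 11 + (-6)q = 10 + 2q ⟹ q = 1/8.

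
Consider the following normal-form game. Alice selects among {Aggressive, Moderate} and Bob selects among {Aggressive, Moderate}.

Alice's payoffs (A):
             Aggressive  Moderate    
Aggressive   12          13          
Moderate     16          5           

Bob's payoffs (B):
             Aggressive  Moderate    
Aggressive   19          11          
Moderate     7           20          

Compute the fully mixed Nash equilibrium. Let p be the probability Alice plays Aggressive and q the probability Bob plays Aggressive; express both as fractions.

Each player's mixing probability is pinned down by making the *other* player indifferent.
Bob indifferent between Aggressive and Moderate: p·19 + (1−p)·7 = p·11 + (1−p)·20 ⟹ 7 + 12p = 20 + (-9)p ⟹ p = 13/21.
Alice indifferent between Aggressive and Moderate: q·12 + (1−q)·13 = q·16 + (1−q)·5 ⟹ 13 + (-1)q = 5 + 11q ⟹ q = 2/3.

p = 13/21, q = 2/3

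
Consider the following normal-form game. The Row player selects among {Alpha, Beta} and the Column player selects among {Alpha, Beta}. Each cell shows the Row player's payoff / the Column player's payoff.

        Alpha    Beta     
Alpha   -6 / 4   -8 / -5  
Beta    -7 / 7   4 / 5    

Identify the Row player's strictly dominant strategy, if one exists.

Check whether one of the Row player's strategies beats all alternatives regardless of what the opponent does.
Alpha is not dominant: against Beta, Beta gives 4 > -8.
Beta is not dominant: against Alpha, Alpha gives -6 > -7.
No single strategy is best against every opponent action.

No strictly dominant strategy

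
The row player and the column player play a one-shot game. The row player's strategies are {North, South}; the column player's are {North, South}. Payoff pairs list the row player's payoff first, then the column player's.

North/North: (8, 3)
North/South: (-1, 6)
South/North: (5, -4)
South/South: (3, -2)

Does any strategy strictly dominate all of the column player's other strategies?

A strategy is strictly dominant if it gives the column player a strictly higher payoff than every other strategy, against every choice by the opponent.
South strictly dominates: vs North: 6 > 3; vs South: -2 > -4.

South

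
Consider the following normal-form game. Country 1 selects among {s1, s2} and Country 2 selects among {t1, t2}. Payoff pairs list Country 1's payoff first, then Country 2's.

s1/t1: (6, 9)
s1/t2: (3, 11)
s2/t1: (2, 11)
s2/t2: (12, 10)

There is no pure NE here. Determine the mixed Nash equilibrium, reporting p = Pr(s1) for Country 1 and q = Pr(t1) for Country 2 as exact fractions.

p = 1/3, q = 9/13

In a mixed NE each player is indifferent between their pure strategies, so the opponent's mix sets the indifference.
Country 2 indifferent between t1 and t2: p·9 + (1−p)·11 = p·11 + (1−p)·10 ⟹ 11 + (-2)p = 10 + 1p ⟹ p = 1/3.
Country 1 indifferent between s1 and s2: q·6 + (1−q)·3 = q·2 + (1−q)·12 ⟹ 3 + 3q = 12 + (-10)q ⟹ q = 9/13.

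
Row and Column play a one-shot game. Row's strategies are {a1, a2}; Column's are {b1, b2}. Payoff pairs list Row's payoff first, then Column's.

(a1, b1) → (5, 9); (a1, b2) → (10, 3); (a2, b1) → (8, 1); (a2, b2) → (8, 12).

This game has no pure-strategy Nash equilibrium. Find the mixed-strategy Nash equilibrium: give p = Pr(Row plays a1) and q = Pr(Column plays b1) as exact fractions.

Each player's mixing probability is pinned down by making the *other* player indifferent.
Column indifferent between b1 and b2: p·9 + (1−p)·1 = p·3 + (1−p)·12 ⟹ 1 + 8p = 12 + (-9)p ⟹ p = 11/17.
Row indifferent between a1 and a2: q·5 + (1−q)·10 = q·8 + (1−q)·8 ⟹ 10 + (-5)q = 8 + 0q ⟹ q = 2/5.

p = 11/17, q = 2/5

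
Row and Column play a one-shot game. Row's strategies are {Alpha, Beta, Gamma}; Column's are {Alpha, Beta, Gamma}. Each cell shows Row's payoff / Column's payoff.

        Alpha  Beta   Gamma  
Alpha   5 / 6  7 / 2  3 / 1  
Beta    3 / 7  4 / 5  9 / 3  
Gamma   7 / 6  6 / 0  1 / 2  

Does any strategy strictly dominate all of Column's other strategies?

Alpha

A strategy is strictly dominant if it gives Column a strictly higher payoff than every other strategy, against every choice by the opponent.
Alpha strictly dominates: vs Alpha: 6 > each of {2, 1}; vs Beta: 7 > each of {5, 3}; vs Gamma: 6 > each of {0, 2}.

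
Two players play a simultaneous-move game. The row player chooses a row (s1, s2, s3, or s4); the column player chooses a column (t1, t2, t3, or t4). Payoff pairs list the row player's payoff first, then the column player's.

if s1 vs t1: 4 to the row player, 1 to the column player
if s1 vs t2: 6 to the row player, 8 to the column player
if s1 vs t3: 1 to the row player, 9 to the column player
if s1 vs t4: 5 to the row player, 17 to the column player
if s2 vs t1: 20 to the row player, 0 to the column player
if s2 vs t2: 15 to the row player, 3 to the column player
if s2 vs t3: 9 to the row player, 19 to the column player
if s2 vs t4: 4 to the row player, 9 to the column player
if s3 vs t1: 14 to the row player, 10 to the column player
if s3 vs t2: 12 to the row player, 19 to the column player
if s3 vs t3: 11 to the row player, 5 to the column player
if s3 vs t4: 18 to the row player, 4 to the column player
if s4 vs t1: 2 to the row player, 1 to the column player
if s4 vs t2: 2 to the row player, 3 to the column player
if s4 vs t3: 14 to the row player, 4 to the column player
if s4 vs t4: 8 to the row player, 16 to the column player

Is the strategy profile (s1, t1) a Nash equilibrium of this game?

Holding the column player at t1: the row player gets 4 from s1 but could get 20 by switching to s2. The row player has a profitable deviation.

No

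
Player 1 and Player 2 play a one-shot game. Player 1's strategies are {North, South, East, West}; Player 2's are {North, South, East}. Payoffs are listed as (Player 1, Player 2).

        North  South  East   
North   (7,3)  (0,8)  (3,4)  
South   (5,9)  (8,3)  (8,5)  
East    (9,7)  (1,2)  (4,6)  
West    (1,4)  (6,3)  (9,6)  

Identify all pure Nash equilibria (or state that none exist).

(East, North) and (West, East)

Find each player's best response to every opponent strategy; NE are the intersections.
Player 1's best responses — vs North: East (payoff 9); vs South: South (payoff 8); vs East: West (payoff 9).
Player 2's best responses — vs North: South (payoff 8); vs South: North (payoff 9); vs East: North (payoff 7); vs West: East (payoff 6).
Mutual best responses occur at (East, North) and (West, East); at each, neither player gains by switching.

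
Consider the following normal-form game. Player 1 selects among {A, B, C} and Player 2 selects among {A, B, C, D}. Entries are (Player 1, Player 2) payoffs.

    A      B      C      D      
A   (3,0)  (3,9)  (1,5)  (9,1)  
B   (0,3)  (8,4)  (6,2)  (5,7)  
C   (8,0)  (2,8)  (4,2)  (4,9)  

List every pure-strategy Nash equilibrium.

Find each player's best response to every opponent strategy; NE are the intersections.
Player 1's best responses — vs A: C (payoff 8); vs B: B (payoff 8); vs C: B (payoff 6); vs D: A (payoff 9).
Player 2's best responses — vs A: B (payoff 9); vs B: D (payoff 7); vs C: D (payoff 9).
No cell has both players best-responding. For instance, Player 1's best reply to C is B, but against B Player 2 prefers D over C.

No pure-strategy Nash equilibrium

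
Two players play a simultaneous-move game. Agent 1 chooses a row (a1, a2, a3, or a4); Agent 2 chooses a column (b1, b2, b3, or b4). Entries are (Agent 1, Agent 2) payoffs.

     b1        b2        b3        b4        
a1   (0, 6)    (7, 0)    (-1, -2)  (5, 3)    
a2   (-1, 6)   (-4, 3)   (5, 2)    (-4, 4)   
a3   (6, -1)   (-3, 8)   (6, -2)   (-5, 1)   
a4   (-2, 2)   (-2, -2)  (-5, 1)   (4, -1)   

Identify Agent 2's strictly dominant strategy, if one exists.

No strictly dominant strategy

Check whether one of Agent 2's strategies beats all alternatives regardless of what the opponent does.
b1 is not dominant: against a3, b2 gives 8 > -1.
b2 is not dominant: against a1, b1 gives 6 > 0.
b3 is not dominant: against a1, b1 gives 6 > -2.
b4 is not dominant: against a1, b1 gives 6 > 3.
No single strategy is best against every opponent action.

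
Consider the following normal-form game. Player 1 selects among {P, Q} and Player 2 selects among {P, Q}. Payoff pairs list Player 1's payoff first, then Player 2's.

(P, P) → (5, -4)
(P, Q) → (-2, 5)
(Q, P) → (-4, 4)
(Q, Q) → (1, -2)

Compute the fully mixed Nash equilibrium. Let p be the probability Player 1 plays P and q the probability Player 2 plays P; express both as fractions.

p = 2/5, q = 1/4

In a mixed NE each player is indifferent between their pure strategies, so the opponent's mix sets the indifference.
Player 2 indifferent between P and Q: p·(-4) + (1−p)·4 = p·5 + (1−p)·(-2) ⟹ 4 + (-8)p = (-2) + 7p ⟹ p = 2/5.
Player 1 indifferent between P and Q: q·5 + (1−q)·(-2) = q·(-4) + (1−q)·1 ⟹ (-2) + 7q = 1 + (-5)q ⟹ q = 1/4.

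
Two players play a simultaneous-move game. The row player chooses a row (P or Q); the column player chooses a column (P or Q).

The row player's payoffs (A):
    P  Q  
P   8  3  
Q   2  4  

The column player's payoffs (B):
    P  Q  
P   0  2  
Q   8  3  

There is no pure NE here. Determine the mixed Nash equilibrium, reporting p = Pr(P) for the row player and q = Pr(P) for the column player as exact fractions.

Each player's mixing probability is pinned down by making the *other* player indifferent.
The column player indifferent between P and Q: p·0 + (1−p)·8 = p·2 + (1−p)·3 ⟹ 8 + (-8)p = 3 + (-1)p ⟹ p = 5/7.
The row player indifferent between P and Q: q·8 + (1−q)·3 = q·2 + (1−q)·4 ⟹ 3 + 5q = 4 + (-2)q ⟹ q = 1/7.

p = 5/7, q = 1/7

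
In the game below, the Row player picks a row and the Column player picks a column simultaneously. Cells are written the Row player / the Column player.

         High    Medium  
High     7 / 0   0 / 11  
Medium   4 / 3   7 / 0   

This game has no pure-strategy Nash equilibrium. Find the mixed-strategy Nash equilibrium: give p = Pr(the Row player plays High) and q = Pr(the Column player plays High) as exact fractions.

Each player's mixing probability is pinned down by making the *other* player indifferent.
The Column player indifferent between High and Medium: p·0 + (1−p)·3 = p·11 + (1−p)·0 ⟹ 3 + (-3)p = 0 + 11p ⟹ p = 3/14.
The Row player indifferent between High and Medium: q·7 + (1−q)·0 = q·4 + (1−q)·7 ⟹ 0 + 7q = 7 + (-3)q ⟹ q = 7/10.

p = 3/14, q = 7/10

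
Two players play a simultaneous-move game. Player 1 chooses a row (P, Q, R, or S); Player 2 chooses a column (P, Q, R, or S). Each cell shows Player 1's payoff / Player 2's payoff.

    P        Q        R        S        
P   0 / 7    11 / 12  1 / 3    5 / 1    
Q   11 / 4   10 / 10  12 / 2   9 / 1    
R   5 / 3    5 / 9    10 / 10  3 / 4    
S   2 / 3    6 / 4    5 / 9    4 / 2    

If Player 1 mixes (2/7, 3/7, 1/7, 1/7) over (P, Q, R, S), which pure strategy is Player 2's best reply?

Q

Compute Player 2's expected payoff from each pure strategy against the given mix.
P: (2/7)·7 + (3/7)·4 + (1/7)·3 + (1/7)·3 = 32/7
Q: (2/7)·12 + (3/7)·10 + (1/7)·9 + (1/7)·4 = 67/7
R: (2/7)·3 + (3/7)·2 + (1/7)·10 + (1/7)·9 = 31/7
S: (2/7)·1 + (3/7)·1 + (1/7)·4 + (1/7)·2 = 11/7
Highest expected payoff is 67/7, from Q.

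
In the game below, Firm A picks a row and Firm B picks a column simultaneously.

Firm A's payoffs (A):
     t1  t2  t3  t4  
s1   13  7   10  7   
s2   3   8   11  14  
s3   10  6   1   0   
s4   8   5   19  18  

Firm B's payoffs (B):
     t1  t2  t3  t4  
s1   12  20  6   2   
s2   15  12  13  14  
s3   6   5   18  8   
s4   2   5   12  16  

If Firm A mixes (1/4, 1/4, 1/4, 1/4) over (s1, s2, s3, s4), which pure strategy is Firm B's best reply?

t3

Compute Firm B's expected payoff from each pure strategy against the given mix.
t1: (1/4)·12 + (1/4)·15 + (1/4)·6 + (1/4)·2 = 35/4
t2: (1/4)·20 + (1/4)·12 + (1/4)·5 + (1/4)·5 = 21/2
t3: (1/4)·6 + (1/4)·13 + (1/4)·18 + (1/4)·12 = 49/4
t4: (1/4)·2 + (1/4)·14 + (1/4)·8 + (1/4)·16 = 10
Highest expected payoff is 49/4, from t3.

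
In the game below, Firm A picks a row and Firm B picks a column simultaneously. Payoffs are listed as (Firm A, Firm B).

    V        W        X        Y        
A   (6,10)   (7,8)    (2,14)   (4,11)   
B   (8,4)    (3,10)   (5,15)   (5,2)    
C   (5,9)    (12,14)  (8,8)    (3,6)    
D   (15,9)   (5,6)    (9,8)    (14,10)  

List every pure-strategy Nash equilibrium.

A profile is a Nash equilibrium when each player is best-responding to the other.
Firm A's best responses — vs V: D (payoff 15); vs W: C (payoff 12); vs X: D (payoff 9); vs Y: D (payoff 14).
Firm B's best responses — vs A: X (payoff 14); vs B: X (payoff 15); vs C: W (payoff 14); vs D: Y (payoff 10).
Mutual best responses occur at (C, W) and (D, Y); at each, neither player gains by switching.

(C, W) and (D, Y)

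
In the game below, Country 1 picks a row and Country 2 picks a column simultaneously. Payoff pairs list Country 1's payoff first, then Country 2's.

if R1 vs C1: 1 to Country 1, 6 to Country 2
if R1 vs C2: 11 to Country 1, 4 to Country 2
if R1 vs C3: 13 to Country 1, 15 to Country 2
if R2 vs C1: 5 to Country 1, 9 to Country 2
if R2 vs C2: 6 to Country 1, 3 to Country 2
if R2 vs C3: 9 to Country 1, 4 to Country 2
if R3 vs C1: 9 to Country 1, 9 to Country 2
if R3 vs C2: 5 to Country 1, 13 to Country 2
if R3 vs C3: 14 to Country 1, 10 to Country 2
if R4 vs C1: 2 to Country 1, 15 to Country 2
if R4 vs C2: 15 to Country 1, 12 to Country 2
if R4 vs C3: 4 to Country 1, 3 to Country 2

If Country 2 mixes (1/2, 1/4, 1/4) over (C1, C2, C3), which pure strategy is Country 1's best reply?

Compute Country 1's expected payoff from each pure strategy against the given mix.
R1: (1/2)·1 + (1/4)·11 + (1/4)·13 = 13/2
R2: (1/2)·5 + (1/4)·6 + (1/4)·9 = 25/4
R3: (1/2)·9 + (1/4)·5 + (1/4)·14 = 37/4
R4: (1/2)·2 + (1/4)·15 + (1/4)·4 = 23/4
Highest expected payoff is 37/4, from R3.

R3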